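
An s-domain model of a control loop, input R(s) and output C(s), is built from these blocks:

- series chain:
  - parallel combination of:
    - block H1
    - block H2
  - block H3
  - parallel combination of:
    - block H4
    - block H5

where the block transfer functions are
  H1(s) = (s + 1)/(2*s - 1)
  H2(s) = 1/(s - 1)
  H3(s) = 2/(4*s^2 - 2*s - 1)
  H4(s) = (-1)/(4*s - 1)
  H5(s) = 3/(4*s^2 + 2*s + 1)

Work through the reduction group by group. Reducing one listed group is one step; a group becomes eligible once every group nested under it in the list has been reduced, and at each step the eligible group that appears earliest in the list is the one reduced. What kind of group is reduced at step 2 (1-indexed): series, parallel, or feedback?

Step 1: parallel reduction of H1, H2
Step 2: parallel reduction of H4, H5
Step 3: series reduction of (H1+H2), H3, (H4+H5)
At step 2 the group reduced is parallel.

Answer: parallel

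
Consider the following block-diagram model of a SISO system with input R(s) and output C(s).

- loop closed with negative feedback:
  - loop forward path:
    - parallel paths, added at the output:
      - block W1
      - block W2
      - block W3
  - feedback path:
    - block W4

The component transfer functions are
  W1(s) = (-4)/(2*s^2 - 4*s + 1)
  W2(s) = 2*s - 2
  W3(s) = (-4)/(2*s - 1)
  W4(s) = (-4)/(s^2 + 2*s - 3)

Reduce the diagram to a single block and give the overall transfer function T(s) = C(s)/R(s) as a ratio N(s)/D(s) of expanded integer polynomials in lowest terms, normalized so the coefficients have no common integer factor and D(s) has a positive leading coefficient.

Step 1 - combine W1, W2, W3 in parallel gives (8*s^4 - 28*s^3 + 24*s^2 - 6*s + 2)/(4*s^3 - 10*s^2 + 6*s - 1)
Step 2 - apply the feedback formula to (W1+W2+W3), W4, giving the overall T(s)

Final answer: (8*s^5 - 4*s^4 - 60*s^3 + 66*s^2 - 16*s + 6)/(4*s^4 - 30*s^3 + 56*s^2 + s + 5)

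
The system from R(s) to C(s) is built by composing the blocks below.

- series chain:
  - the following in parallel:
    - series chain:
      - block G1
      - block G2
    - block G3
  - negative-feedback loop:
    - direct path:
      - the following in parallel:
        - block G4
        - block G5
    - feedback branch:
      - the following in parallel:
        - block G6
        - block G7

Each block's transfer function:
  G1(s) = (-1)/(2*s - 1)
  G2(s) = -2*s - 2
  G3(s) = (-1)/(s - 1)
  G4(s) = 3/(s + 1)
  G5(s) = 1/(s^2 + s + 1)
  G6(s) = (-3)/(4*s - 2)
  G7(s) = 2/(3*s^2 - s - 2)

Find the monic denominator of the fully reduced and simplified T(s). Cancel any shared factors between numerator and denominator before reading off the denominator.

[1] multiply G1, G2 (series), giving (2*s + 2)/(2*s - 1)
[2] add (G1*G2), G3 (parallel), giving (2*s^2 - 2*s - 1)/(2*s^2 - 3*s + 1)
[3] sum the parallel branches G4, G5, giving (3*s^2 + 4*s + 4)/(s^3 + 2*s^2 + 2*s + 1)
[4] combine G6, G7 in parallel, giving (-9*s^2 + 11*s + 2)/(12*s^3 - 10*s^2 - 6*s + 4)
[5] feedback reduction of (G4+G5), (G6+G7), giving (36*s^5 + 18*s^4 - 10*s^3 - 52*s^2 - 8*s + 16)/(12*s^6 + 14*s^5 - 29*s^4 - 19*s^3 + 54*s + 12)
[6] multiply ((G1*G2)+G3), [(G4+G5)/(1+(G4+G5)*(G6+G7))] (series), giving (36*s^5 + 36*s^4 - 10*s^3 - 84*s^2 - 72*s - 16)/(12*s^6 + 14*s^5 - 29*s^4 - 19*s^3 + 54*s + 12)
The result of step 6 is T(s) in lowest terms. Its denominator has leading coefficient 12; dividing the denominator through by 12 makes it monic.

Therefore the answer is s^6 + 7*s^5/6 - 29*s^4/12 - 19*s^3/12 + 9*s/2 + 1.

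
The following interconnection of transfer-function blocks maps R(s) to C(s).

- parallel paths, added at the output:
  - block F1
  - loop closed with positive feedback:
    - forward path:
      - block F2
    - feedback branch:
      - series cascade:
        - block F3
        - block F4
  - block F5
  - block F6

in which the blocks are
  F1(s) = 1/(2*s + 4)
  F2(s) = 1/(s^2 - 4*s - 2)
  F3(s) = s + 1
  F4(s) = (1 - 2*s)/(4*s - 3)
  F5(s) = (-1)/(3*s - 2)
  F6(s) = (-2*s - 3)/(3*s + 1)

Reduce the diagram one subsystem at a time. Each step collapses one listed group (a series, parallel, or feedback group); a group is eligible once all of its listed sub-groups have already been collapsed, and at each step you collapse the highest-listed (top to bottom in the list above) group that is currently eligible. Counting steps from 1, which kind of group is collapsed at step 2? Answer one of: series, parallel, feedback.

The answer is feedback.

Reasoning:
(1) multiply F3, F4 (series)
(2) close the feedback loop around F2, (F3*F4)
(3) parallel reduction of F1, [F2/(1-F2*(F3*F4))], F5, F6
The group at step 2 is a feedback group.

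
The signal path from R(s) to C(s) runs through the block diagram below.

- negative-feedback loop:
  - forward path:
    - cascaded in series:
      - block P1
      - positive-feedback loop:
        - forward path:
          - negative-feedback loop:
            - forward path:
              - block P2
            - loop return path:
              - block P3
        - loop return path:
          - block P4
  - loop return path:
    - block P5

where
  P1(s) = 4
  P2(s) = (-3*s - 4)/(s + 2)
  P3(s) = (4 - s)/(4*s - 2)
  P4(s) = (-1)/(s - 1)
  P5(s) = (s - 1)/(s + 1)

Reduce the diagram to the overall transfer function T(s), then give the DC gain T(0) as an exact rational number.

First reduce the diagram to T(s).

1. collapse the loop (P2 forward, P3 return) gives (-12*s^2 - 10*s + 8)/(7*s^2 - 2*s - 20)
2. close the feedback loop around [P2/(1+P2*P3)], P4 gives (-12*s^3 + 2*s^2 + 18*s - 8)/(7*s^3 - 21*s^2 - 28*s + 28)
3. reduce the series chain P1, [[P2/(1+P2*P3)]/(1-[P2/(1+P2*P3)]*P4)] gives (-48*s^3 + 8*s^2 + 72*s - 32)/(7*s^3 - 21*s^2 - 28*s + 28)
4. collapse the loop ((P1*[[P2/(1+P2*P3)]/(1-[P2/(1+P2*P3)]*P4)]) forward, P5 return) gives (48*s^4 + 40*s^3 - 80*s^2 - 40*s + 32)/(41*s^4 - 42*s^3 - 15*s^2 + 104*s - 60)
Evaluating the step-4 result (the overall T(s)) at s = 0 gives T(0) = 32/(-60) = -8/15.

Answer: -8/15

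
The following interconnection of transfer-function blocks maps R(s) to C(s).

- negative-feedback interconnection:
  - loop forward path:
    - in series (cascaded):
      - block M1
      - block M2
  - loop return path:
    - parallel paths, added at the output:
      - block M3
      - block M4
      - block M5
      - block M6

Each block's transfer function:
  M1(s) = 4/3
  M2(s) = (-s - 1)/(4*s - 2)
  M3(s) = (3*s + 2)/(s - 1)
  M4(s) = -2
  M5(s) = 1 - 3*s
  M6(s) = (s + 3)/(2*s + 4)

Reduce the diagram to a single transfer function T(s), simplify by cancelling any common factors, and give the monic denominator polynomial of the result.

(1) multiply M1, M2 (series): (-2*s - 2)/(6*s - 3)
(2) reduce the parallel group M3, M4, M5, M6: (-6*s^3 - s^2 + 28*s + 9)/(2*s^2 + 2*s - 4)
(3) reduce the feedback loop with forward (M1*M2) and return (M3+M4+M5+M6): (-2*s^3 - 4*s^2 + 2*s + 4)/(6*s^4 + 13*s^3 - 24*s^2 - 52*s - 3)
No further cancellation is possible in the step-3 result, so that is T(s). Its denominator becomes monic after dividing by the leading coefficient 6.

Final answer: s^4 + 13*s^3/6 - 4*s^2 - 26*s/3 - 1/2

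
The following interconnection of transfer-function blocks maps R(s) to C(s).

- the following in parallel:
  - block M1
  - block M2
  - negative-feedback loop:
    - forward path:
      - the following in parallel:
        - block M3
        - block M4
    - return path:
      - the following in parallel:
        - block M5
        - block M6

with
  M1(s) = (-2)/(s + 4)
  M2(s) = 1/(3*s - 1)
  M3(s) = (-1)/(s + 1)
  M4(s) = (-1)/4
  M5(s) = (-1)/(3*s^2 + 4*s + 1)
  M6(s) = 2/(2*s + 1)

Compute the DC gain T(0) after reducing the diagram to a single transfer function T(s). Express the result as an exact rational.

Answer: 7/2

Working:
Step 1 - sum the parallel branches M3, M4 = (-s - 5)/(4*s + 4)
Step 2 - reduce the parallel group M5, M6 = (6*s^2 + 6*s + 1)/(6*s^3 + 11*s^2 + 6*s + 1)
Step 3 - feedback reduction of (M3+M4), (M5+M6) = (-6*s^4 - 41*s^3 - 61*s^2 - 31*s - 5)/(24*s^4 + 62*s^3 + 32*s^2 - 3*s - 1)
Step 4 - reduce the parallel group M1, M2, [(M3+M4)/(1+(M3+M4)*(M5+M6))] = (-18*s^6 - 309*s^5 - 776*s^4 - 388*s^3 + 95*s^2 + 56*s + 14)/(72*s^6 + 450*s^5 + 682*s^4 + 95*s^3 - 164*s^2 + s + 4)
DC gain: substitute s = 0 into T(s) from step 4: T(0) = 14/4 = 7/2.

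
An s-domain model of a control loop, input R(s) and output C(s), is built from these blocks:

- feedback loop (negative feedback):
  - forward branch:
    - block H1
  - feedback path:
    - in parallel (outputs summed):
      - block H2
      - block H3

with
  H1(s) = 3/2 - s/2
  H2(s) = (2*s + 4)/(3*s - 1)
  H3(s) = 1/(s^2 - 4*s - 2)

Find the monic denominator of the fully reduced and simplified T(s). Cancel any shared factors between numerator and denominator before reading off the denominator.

Reducing step by step:

Step 1. sum the parallel branches H2, H3 gives (2*s^3 - 4*s^2 - 17*s - 9)/(3*s^3 - 13*s^2 - 2*s + 2)
Step 2. close the feedback loop around H1, (H2+H3) gives (3*s^4 - 22*s^3 + 37*s^2 + 8*s - 6)/(2*s^4 - 16*s^3 + 21*s^2 + 46*s + 23)
T(s) is the step-2 result (common factors already cancelled). Leading coefficient of the denominator: 2. Divide through by 2 for the monic polynomial.

Answer: s^4 - 8*s^3 + 21*s^2/2 + 23*s + 23/2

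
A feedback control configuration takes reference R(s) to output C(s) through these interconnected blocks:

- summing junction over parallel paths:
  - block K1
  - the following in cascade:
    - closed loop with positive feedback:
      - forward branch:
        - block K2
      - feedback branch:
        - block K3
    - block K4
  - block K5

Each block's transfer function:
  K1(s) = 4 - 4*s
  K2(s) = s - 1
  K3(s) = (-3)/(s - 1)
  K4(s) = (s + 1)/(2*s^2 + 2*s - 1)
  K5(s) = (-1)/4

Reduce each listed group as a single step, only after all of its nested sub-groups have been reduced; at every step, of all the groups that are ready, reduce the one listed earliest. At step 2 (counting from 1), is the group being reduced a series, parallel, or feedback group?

Step 1: close the feedback loop around K2, K3
Step 2: cascade [K2/(1-K2*K3)], K4
Step 3: add K1, ([K2/(1-K2*K3)]*K4), K5 (parallel)
So the answer for step 2 is series.

Answer: series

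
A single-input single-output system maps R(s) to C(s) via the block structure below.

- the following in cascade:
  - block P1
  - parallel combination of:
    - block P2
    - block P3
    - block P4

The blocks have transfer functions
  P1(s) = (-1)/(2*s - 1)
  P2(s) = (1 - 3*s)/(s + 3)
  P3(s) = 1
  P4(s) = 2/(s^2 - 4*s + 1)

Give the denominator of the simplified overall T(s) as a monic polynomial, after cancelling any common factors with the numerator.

[1] reduce the parallel group P2, P3, P4; result (-2*s^3 + 12*s^2 - 16*s + 10)/(s^3 - s^2 - 11*s + 3)
[2] combine P1, (P2+P3+P4) in series; result (2*s^3 - 12*s^2 + 16*s - 10)/(2*s^4 - 3*s^3 - 21*s^2 + 17*s - 3)
Step 2 gives the fully reduced T(s), with no common factor left to cancel. The denominator's leading coefficient is 2, so divide each of its coefficients by 2 to get the monic form.

Final answer: s^4 - 3*s^3/2 - 21*s^2/2 + 17*s/2 - 3/2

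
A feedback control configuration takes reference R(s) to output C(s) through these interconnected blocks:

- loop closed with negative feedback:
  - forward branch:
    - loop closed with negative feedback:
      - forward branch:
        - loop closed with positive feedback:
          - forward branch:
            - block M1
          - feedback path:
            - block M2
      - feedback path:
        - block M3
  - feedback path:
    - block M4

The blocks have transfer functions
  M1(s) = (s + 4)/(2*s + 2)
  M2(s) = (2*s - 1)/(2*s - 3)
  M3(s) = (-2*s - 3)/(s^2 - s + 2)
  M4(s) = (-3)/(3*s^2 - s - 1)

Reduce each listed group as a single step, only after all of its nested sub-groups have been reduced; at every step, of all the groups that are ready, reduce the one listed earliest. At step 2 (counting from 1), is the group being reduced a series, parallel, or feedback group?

Answer: feedback

Working:
[1] reduce the feedback loop with forward M1 and return M2
[2] apply the feedback formula to [M1/(1-M1*M2)], M3
[3] apply the feedback formula to [[M1/(1-M1*M2)]/(1+[M1/(1-M1*M2)]*M3)], M4
Step 2 collapses a feedback group.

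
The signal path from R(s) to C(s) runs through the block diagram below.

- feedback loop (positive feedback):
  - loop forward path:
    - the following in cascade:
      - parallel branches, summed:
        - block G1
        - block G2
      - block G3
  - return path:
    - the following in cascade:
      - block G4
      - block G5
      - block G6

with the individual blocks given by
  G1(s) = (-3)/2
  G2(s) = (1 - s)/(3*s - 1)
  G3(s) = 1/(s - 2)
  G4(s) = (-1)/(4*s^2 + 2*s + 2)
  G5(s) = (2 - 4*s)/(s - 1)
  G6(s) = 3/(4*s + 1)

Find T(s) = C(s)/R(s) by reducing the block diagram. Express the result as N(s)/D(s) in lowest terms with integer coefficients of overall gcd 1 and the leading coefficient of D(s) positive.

(1) combine G1, G2 in parallel gives (5 - 11*s)/(6*s - 2)
(2) multiply (G1+G2), G3 (series) gives (5 - 11*s)/(6*s^2 - 14*s + 4)
(3) combine G4, G5, G6 in series gives (6*s - 3)/(8*s^4 - 2*s^3 - s^2 - 4*s - 1)
(4) apply the feedback formula to ((G1+G2)*G3), (G4*G5*G6), which is the overall transfer function T(s) = C(s)/R(s) in lowest terms

Final answer: (-88*s^5 + 62*s^4 + s^3 + 39*s^2 - 9*s - 5)/(48*s^6 - 124*s^5 + 54*s^4 - 18*s^3 + 112*s^2 - 65*s + 11)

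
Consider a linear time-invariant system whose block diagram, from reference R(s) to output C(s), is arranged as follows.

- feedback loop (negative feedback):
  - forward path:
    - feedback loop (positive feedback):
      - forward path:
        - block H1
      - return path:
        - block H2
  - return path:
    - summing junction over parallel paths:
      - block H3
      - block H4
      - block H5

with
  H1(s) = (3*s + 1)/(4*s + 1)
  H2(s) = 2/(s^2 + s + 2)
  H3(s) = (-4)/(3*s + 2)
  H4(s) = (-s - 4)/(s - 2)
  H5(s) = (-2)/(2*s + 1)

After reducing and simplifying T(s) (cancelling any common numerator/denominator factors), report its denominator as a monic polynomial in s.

Step 1. collapse the loop (H1 forward, H2 return) gives (3*s^3 + 4*s^2 + 7*s + 2)/(4*s^3 + 5*s^2 + 3*s)
Step 2. parallel reduction of H3, H4, H5 gives (-6*s^3 - 45*s^2 - 10*s + 8)/(6*s^3 - 5*s^2 - 12*s - 4)
Step 3. close the feedback loop around [H1/(1-H1*H2)], (H3+H4+H5) gives (18*s^6 + 9*s^5 - 14*s^4 - 83*s^3 - 110*s^2 - 52*s - 8)/(6*s^6 - 149*s^5 - 307*s^4 - 434*s^3 - 184*s^2 + 24*s + 16)
T(s) is the step-3 result (common factors already cancelled). Leading coefficient of the denominator: 6. Divide through by 6 for the monic polynomial.

Final answer: s^6 - 149*s^5/6 - 307*s^4/6 - 217*s^3/3 - 92*s^2/3 + 4*s + 8/3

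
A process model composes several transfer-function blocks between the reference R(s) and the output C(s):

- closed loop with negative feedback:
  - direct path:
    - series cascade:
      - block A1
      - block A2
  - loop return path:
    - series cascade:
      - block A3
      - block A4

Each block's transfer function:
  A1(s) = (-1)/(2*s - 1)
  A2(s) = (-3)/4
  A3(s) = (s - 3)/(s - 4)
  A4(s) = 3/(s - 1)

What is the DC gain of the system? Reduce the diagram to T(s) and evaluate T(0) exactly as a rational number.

The answer is -12/43.

Reasoning:
1. multiply A1, A2 (series) = 3/(8*s - 4)
2. series reduction of A3, A4 = (3*s - 9)/(s^2 - 5*s + 4)
3. reduce the feedback loop with forward (A1*A2) and return (A3*A4) = (3*s^2 - 15*s + 12)/(8*s^3 - 44*s^2 + 61*s - 43)
Step 3 gives the overall T(s). Then T(0) = 12/(-43) = -12/43.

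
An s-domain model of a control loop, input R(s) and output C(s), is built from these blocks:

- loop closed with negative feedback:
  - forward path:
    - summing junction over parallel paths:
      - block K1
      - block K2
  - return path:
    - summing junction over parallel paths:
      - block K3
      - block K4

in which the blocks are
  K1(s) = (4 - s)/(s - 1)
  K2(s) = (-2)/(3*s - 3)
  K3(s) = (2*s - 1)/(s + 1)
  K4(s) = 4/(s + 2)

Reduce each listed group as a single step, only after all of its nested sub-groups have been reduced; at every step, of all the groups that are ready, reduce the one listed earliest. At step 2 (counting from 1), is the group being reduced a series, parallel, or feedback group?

The answer is parallel.

Reasoning:
1. sum the parallel branches K1, K2
2. combine K3, K4 in parallel
3. reduce the feedback loop with forward (K1+K2) and return (K3+K4)
Step 2 collapses a parallel group.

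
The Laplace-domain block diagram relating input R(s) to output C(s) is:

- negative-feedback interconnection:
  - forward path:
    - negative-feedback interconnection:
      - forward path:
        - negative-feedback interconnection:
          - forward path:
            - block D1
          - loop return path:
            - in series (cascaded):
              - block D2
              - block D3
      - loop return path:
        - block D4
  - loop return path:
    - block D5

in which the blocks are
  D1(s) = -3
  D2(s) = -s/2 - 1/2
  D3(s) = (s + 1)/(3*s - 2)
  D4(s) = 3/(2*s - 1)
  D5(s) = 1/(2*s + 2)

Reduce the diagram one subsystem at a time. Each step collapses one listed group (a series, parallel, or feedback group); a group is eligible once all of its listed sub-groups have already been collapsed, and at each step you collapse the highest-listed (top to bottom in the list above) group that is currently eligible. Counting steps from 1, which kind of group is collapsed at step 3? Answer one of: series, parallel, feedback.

Step 1. cascade D2, D3
Step 2. feedback reduction of D1, (D2*D3)
Step 3. apply the feedback formula to [D1/(1+D1*(D2*D3))], D4
Step 4. close the feedback loop around [[D1/(1+D1*(D2*D3))]/(1+[D1/(1+D1*(D2*D3))]*D4)], D5
Step 3: feedback.

Answer: feedback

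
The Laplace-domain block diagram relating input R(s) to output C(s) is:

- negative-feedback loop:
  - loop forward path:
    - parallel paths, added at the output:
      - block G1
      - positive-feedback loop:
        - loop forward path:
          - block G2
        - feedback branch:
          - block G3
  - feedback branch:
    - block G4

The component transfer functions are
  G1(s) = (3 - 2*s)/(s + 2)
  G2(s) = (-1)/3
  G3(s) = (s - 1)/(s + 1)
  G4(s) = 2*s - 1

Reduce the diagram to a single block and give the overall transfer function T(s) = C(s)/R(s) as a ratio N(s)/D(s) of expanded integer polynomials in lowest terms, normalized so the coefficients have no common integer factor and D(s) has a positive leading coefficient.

First reduce the diagram to T(s).

(1) feedback reduction of G2, G3 = (-s - 1)/(4*s + 2)
(2) add G1, [G2/(1-G2*G3)] (parallel) = (-9*s^2 + 5*s + 4)/(4*s^2 + 10*s + 4)
(3) close the feedback loop around (G1+[G2/(1-G2*G3)]), G4: this yields T(s), and no further normalization is needed

Answer: (9*s^2 - 5*s - 4)/(18*s^3 - 23*s^2 - 13*s)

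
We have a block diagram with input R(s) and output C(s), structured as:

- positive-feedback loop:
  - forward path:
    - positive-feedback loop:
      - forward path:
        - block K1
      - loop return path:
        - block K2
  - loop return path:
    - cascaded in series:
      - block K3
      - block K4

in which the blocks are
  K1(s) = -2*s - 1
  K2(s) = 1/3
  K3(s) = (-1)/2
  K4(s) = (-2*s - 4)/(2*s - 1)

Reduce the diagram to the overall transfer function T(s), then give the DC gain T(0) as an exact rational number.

The answer is 3/2.

Reasoning:
Step 1 - feedback reduction of K1, K2: (-6*s - 3)/(2*s + 4)
Step 2 - reduce the series chain K3, K4: (s + 2)/(2*s - 1)
Step 3 - close the feedback loop around [K1/(1-K1*K2)], (K3*K4): (3 - 12*s^2)/(10*s^2 + 21*s + 2)
Evaluating the step-3 result (the overall T(s)) at s = 0 gives T(0) = 3/2.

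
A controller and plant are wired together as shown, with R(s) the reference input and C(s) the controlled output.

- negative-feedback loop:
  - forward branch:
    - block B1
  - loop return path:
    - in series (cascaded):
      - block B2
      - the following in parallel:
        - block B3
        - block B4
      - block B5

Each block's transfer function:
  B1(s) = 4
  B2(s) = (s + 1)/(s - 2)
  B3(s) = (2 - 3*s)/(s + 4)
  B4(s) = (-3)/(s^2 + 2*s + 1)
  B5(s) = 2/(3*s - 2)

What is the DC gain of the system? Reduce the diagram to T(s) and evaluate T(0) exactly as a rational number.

The answer is -1.

Reasoning:
Step 1: combine B3, B4 in parallel = (-3*s^3 - 4*s^2 - 2*s - 10)/(s^3 + 6*s^2 + 9*s + 4)
Step 2: cascade B2, (B3+B4), B5 = (-6*s^3 - 8*s^2 - 4*s - 20)/(3*s^4 + 7*s^3 - 24*s^2 - 12*s + 16)
Step 3: apply the feedback formula to B1, (B2*(B3+B4)*B5) = (12*s^4 + 28*s^3 - 96*s^2 - 48*s + 64)/(3*s^4 - 17*s^3 - 56*s^2 - 28*s - 64)
The step-3 result is T(s). Setting s = 0: T(0) = 64/(-64) = -1.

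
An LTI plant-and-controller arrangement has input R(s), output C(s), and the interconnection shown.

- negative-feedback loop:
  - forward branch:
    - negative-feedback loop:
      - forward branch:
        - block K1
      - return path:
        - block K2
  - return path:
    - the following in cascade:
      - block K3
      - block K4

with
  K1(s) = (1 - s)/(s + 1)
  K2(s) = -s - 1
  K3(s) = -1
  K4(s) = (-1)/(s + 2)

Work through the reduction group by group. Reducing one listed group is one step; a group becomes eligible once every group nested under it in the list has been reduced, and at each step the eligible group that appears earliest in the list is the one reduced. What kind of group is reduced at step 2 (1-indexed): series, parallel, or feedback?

Answer: series

Working:
Step 1. apply the feedback formula to K1, K2
Step 2. reduce the series chain K3, K4
Step 3. collapse the loop ([K1/(1+K1*K2)] forward, (K3*K4) return)
Step 2 collapses a series group.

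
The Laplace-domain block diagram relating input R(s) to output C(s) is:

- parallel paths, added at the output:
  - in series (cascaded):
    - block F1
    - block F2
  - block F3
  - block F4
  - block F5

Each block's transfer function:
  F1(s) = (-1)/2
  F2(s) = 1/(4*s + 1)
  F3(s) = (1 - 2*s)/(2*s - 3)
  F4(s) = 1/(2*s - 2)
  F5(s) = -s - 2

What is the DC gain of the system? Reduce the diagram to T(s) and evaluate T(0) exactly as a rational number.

Answer: -10/3

Working:
[1] multiply F1, F2 (series) -> (-1)/(8*s + 2)
[2] reduce the parallel group (F1*F2), F3, F4, F5 -> (-16*s^4 - 12*s^3 + 84*s^2 - 41*s - 20)/(16*s^3 - 36*s^2 + 14*s + 6)
Step 2 gives the overall T(s). Then T(0) = -20/6 = -10/3.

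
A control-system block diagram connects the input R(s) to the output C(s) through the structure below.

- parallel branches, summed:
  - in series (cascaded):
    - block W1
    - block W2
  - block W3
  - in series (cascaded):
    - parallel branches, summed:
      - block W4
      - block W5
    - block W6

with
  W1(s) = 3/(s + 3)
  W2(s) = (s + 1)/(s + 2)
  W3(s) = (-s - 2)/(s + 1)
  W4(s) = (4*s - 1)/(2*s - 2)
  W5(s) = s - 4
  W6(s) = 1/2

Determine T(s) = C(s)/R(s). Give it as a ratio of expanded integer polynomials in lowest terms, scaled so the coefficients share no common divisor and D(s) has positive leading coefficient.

1. combine W1, W2 in series -> (3*s + 3)/(s^2 + 5*s + 6)
2. parallel reduction of W4, W5 -> (2*s^2 - 6*s + 7)/(2*s - 2)
3. combine (W4+W5), W6 in series -> (2*s^2 - 6*s + 7)/(4*s - 4)
4. add (W1*W2), W3, ((W4+W5)*W6) (parallel), giving the overall T(s)

Answer: (2*s^5 + 2*s^4 - 19*s^3 - 36*s^2 + 45*s + 78)/(4*s^4 + 20*s^3 + 20*s^2 - 20*s - 24)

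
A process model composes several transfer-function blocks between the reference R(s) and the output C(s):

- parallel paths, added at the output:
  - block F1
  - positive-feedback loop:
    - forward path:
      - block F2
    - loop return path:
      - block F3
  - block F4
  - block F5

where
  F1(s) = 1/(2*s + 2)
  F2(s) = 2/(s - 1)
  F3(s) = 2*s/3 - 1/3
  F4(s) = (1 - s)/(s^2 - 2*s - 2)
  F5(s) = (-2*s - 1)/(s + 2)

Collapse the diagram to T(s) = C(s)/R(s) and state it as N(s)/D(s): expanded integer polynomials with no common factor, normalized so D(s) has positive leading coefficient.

Step 1: collapse the loop (F2 forward, F3 return) = (-6)/(s + 1)
Step 2: combine F1, [F2/(1-F2*F3)], F4, F5 in parallel, giving the overall T(s)

Answer: (-4*s^4 - 11*s^3 + 14*s^2 + 84*s + 52)/(2*s^4 + 2*s^3 - 12*s^2 - 20*s - 8)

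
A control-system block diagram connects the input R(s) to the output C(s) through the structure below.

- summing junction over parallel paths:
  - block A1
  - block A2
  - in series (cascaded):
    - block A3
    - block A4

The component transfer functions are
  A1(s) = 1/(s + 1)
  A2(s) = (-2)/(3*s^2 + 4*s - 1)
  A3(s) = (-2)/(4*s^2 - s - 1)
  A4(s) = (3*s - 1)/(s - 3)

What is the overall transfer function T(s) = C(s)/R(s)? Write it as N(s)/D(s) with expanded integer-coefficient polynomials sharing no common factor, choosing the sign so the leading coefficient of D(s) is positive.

Step 1. cascade A3, A4 -> (2 - 6*s)/(4*s^3 - 13*s^2 + 2*s + 3)
Step 2. reduce the parallel group A1, A2, (A3*A4), giving the overall T(s)

Hence the answer: (12*s^5 - 49*s^4 - 68*s^3 + 48*s^2 + 12*s - 11)/(12*s^6 - 11*s^5 - 73*s^4 - 20*s^3 + 40*s^2 + 7*s - 3)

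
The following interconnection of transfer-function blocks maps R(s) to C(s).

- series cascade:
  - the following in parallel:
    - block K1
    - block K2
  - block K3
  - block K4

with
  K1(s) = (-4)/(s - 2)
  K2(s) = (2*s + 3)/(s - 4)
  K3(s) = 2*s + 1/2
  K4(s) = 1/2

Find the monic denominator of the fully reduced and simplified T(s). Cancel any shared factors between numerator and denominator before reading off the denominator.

Reducing step by step:

Step 1: add K1, K2 (parallel) gives (2*s^2 - 5*s + 10)/(s^2 - 6*s + 8)
Step 2: cascade (K1+K2), K3, K4 gives (8*s^3 - 18*s^2 + 35*s + 10)/(4*s^2 - 24*s + 32)
That last expression is T(s), already simplified. Scaling its denominator by 1/4 (the reciprocal of the leading coefficient) yields the monic denominator.

Answer: s^2 - 6*s + 8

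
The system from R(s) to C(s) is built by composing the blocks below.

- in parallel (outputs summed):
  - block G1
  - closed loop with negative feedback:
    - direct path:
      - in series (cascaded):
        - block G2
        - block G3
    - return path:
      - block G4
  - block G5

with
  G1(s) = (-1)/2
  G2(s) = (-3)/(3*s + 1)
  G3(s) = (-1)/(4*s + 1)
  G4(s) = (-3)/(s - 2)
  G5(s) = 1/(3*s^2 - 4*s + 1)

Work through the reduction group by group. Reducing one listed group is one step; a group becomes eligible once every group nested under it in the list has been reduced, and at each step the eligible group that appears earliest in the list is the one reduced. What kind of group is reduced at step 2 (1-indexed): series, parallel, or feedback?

Step 1 - series reduction of G2, G3
Step 2 - feedback reduction of (G2*G3), G4
Step 3 - add G1, [(G2*G3)/(1+(G2*G3)*G4)], G5 (parallel)
At step 2 the group reduced is feedback.

Hence the answer: feedback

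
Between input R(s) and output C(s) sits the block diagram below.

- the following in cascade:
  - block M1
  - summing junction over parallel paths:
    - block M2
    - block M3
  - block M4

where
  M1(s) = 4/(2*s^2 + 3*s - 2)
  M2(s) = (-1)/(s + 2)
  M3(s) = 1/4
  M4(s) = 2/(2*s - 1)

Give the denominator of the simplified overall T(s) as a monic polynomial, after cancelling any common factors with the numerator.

The answer is s^4 + 3*s^3 + s^2/4 - 3*s + 1.

Reasoning:
Step 1. combine M2, M3 in parallel = (s - 2)/(4*s + 8)
Step 2. combine M1, (M2+M3), M4 in series = (2*s - 4)/(4*s^4 + 12*s^3 + s^2 - 12*s + 4)
Step 2 gives the fully reduced T(s), with no common factor left to cancel. The denominator's leading coefficient is 4, so divide each of its coefficients by 4 to get the monic form.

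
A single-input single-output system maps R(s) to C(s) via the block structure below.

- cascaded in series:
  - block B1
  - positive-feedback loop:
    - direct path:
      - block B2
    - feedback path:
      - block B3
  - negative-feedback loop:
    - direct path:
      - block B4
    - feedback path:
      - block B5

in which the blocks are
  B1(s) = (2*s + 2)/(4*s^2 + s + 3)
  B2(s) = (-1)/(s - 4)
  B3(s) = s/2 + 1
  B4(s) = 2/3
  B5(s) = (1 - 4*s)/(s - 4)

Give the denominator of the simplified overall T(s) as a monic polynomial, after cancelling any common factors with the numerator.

Step 1: reduce the feedback loop with forward B2 and return B3, giving (-2)/(3*s - 6)
Step 2: apply the feedback formula to B4, B5, giving (8 - 2*s)/(5*s + 10)
Step 3: cascade B1, [B2/(1-B2*B3)], [B4/(1+B4*B5)], giving (8*s^2 - 24*s - 32)/(60*s^4 + 15*s^3 - 195*s^2 - 60*s - 180)
Step 3 gives the fully reduced T(s), with no common factor left to cancel. The denominator's leading coefficient is 60, so divide each of its coefficients by 60 to get the monic form.

Therefore the answer is s^4 + s^3/4 - 13*s^2/4 - s - 3.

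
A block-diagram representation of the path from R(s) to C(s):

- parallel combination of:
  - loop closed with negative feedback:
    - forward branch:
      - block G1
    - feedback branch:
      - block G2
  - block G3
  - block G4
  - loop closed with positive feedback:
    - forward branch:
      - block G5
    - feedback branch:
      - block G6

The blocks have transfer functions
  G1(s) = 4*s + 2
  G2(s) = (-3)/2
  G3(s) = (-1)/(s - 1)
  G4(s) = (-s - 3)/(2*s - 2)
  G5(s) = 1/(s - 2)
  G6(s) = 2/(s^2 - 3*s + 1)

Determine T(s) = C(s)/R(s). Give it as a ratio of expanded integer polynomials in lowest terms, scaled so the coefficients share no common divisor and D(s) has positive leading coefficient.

First reduce the diagram to T(s).

(1) collapse the loop (G1 forward, G2 return) = (-2*s - 1)/(3*s + 1)
(2) collapse the loop (G5 forward, G6 return) = (s^2 - 3*s + 1)/(s^3 - 5*s^2 + 7*s - 4)
(3) parallel reduction of [G1/(1+G1*G2)], G3, G4, [G5/(1-G5*G6)] - this is the overall T(s), already in the required normalized form

Answer: (-7*s^5 + 27*s^4 - 4*s^3 - 39*s^2 + 37*s + 10)/(6*s^5 - 34*s^4 + 60*s^3 - 42*s^2 + 2*s + 8)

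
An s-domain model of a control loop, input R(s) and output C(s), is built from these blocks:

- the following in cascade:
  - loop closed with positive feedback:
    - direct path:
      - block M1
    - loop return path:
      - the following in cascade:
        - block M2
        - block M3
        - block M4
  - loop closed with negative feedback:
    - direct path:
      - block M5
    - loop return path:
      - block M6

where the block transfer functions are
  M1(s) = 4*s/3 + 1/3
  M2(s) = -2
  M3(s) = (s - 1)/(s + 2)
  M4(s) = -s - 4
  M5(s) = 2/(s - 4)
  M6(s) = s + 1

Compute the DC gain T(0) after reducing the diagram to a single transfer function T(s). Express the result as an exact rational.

(1) series reduction of M2, M3, M4, giving (2*s^2 + 6*s - 8)/(s + 2)
(2) collapse the loop (M1 forward, (M2*M3*M4) return), giving (-4*s^2 - 9*s - 2)/(8*s^3 + 26*s^2 - 29*s - 14)
(3) feedback reduction of M5, M6, giving 2/(3*s - 2)
(4) multiply [M1/(1-M1*(M2*M3*M4))], [M5/(1+M5*M6)] (series), giving (-8*s^2 - 18*s - 4)/(24*s^4 + 62*s^3 - 139*s^2 + 16*s + 28)
The step-4 result is T(s). Setting s = 0: T(0) = -4/28 = -1/7.

Final answer: -1/7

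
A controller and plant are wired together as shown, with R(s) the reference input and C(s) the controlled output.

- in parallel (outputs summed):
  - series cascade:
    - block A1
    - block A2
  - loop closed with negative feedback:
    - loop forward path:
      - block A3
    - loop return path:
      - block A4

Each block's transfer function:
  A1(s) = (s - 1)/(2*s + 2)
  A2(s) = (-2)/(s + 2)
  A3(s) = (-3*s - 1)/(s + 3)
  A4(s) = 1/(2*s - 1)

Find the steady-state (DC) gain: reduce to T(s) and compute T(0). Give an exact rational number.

Step 1. cascade A1, A2 gives (1 - s)/(s^2 + 3*s + 2)
Step 2. reduce the feedback loop with forward A3 and return A4 gives (-6*s^2 + s + 1)/(2*s^2 + 2*s - 4)
Step 3. add (A1*A2), [A3/(1+A3*A4)] (parallel) gives (-6*s^3 - 7*s^2 + 6*s - 1)/(2*s^3 + 4*s^2 - 2*s - 4)
The step-3 result is T(s). Setting s = 0: T(0) = -1/(-4) = 1/4.

Therefore the answer is 1/4.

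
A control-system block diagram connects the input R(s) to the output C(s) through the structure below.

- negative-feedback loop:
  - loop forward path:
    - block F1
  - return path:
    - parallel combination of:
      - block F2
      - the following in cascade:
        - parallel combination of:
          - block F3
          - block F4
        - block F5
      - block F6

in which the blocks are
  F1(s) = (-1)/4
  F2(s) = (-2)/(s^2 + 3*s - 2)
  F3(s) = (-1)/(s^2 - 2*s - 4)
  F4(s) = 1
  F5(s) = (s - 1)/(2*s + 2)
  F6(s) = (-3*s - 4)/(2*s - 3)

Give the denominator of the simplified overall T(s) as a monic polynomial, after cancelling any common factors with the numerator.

The answer is s^6 + 31*s^5/20 - 119*s^4/10 - 33*s^3/2 + 62*s^2/5 + 299*s/20 - 11/2.

Reasoning:
Step 1. reduce the parallel group F3, F4; result (s^2 - 2*s - 5)/(s^2 - 2*s - 4)
Step 2. series reduction of (F3+F4), F5; result (s^3 - 3*s^2 - 3*s + 5)/(2*s^3 - 2*s^2 - 12*s - 8)
Step 3. add F2, ((F3+F4)*F5), F6 (parallel); result (-4*s^6 - 23*s^5 + 14*s^4 + 274*s^3 + 232*s^2 - 171*s - 82)/(4*s^6 + 2*s^5 - 56*s^4 - 14*s^3 + 120*s^2 + 32*s - 48)
Step 4. close the feedback loop around F1, (F2+((F3+F4)*F5)+F6); result (-4*s^6 - 2*s^5 + 56*s^4 + 14*s^3 - 120*s^2 - 32*s + 48)/(20*s^6 + 31*s^5 - 238*s^4 - 330*s^3 + 248*s^2 + 299*s - 110)
No further cancellation is possible in the step-4 result, so that is T(s). Its denominator becomes monic after dividing by the leading coefficient 20.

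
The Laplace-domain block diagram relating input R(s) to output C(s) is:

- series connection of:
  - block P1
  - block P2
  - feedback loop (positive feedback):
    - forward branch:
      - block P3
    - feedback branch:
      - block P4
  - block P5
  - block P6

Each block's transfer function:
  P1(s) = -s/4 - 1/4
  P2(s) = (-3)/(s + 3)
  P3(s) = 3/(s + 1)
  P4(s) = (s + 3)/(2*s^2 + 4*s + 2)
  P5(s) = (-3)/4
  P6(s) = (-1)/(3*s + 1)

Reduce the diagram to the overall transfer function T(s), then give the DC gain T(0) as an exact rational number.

Answer: -9/56

Working:
1. apply the feedback formula to P3, P4 = (6*s^2 + 12*s + 6)/(2*s^3 + 6*s^2 + 3*s - 7)
2. reduce the series chain P1, P2, [P3/(1-P3*P4)], P5, P6 = (27*s^3 + 81*s^2 + 81*s + 27)/(48*s^5 + 304*s^4 + 600*s^3 + 216*s^2 - 488*s - 168)
Evaluating the step-2 result (the overall T(s)) at s = 0 gives T(0) = 27/(-168) = -9/56.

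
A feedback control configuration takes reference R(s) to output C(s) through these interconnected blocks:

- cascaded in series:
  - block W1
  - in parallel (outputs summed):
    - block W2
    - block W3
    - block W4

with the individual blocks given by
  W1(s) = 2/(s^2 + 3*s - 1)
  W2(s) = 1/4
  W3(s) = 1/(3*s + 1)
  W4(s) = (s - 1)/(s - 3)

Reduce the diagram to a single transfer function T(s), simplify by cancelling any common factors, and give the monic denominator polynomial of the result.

The answer is s^4 + s^3/3 - 10*s^2 - s/3 + 1.

Reasoning:
Step 1 - sum the parallel branches W2, W3, W4, giving (15*s^2 - 12*s - 19)/(12*s^2 - 32*s - 12)
Step 2 - combine W1, (W2+W3+W4) in series, giving (15*s^2 - 12*s - 19)/(6*s^4 + 2*s^3 - 60*s^2 - 2*s + 6)
The result of step 2 is T(s) in lowest terms. Its denominator has leading coefficient 6; dividing the denominator through by 6 makes it monic.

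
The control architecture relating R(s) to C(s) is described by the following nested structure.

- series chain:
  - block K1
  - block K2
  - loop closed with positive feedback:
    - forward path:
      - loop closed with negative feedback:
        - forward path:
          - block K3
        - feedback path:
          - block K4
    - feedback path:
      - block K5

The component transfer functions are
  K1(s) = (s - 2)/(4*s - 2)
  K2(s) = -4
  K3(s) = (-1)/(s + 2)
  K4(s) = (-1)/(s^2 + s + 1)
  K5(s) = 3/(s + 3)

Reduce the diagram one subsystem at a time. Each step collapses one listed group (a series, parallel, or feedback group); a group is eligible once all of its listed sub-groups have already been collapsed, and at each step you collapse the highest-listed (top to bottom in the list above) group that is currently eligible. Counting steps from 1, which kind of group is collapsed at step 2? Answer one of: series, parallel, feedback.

The answer is feedback.

Reasoning:
(1) apply the feedback formula to K3, K4
(2) collapse the loop ([K3/(1+K3*K4)] forward, K5 return)
(3) reduce the series chain K1, K2, [[K3/(1+K3*K4)]/(1-[K3/(1+K3*K4)]*K5)]
Step 2: feedback.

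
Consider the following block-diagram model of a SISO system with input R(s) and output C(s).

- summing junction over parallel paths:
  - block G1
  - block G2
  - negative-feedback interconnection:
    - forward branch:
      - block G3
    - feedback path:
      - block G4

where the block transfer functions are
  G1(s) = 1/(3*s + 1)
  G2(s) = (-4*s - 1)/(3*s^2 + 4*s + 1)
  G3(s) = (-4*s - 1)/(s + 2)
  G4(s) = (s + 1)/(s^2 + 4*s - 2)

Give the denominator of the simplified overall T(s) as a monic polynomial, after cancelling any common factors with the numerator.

1. collapse the loop (G3 forward, G4 return) -> (-4*s^3 - 17*s^2 + 4*s + 2)/(s^3 + 2*s^2 + s - 5)
2. sum the parallel branches G1, G2, [G3/(1+G3*G4)] -> (-12*s^5 - 70*s^4 - 66*s^3 + 2*s^2 + 27*s + 2)/(3*s^5 + 10*s^4 + 12*s^3 - 9*s^2 - 19*s - 5)
T(s) is the step-2 result (common factors already cancelled). Leading coefficient of the denominator: 3. Divide through by 3 for the monic polynomial.

Answer: s^5 + 10*s^4/3 + 4*s^3 - 3*s^2 - 19*s/3 - 5/3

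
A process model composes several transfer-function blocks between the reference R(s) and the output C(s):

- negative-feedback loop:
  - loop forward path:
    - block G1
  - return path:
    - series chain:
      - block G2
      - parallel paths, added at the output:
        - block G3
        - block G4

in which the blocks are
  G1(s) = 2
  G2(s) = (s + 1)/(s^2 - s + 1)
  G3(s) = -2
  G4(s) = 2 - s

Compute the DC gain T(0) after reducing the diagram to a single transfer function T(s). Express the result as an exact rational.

Reducing step by step:

Step 1: reduce the parallel group G3, G4, giving -s
Step 2: cascade G2, (G3+G4), giving (-s^2 - s)/(s^2 - s + 1)
Step 3: apply the feedback formula to G1, (G2*(G3+G4)), giving (-2*s^2 + 2*s - 2)/(s^2 + 3*s - 1)
DC gain: substitute s = 0 into T(s) from step 3: T(0) = -2/(-1) = 2.

Answer: 2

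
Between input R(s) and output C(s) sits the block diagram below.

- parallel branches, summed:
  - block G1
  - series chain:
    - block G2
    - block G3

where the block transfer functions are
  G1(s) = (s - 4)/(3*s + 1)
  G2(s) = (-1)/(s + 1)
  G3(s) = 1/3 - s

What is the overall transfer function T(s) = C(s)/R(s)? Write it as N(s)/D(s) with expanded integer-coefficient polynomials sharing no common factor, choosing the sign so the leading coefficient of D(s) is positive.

Reducing step by step:

(1) reduce the series chain G2, G3: (3*s - 1)/(3*s + 3)
(2) sum the parallel branches G1, (G2*G3), which is the overall transfer function T(s) = C(s)/R(s) in lowest terms

Answer: (12*s^2 - 9*s - 13)/(9*s^2 + 12*s + 3)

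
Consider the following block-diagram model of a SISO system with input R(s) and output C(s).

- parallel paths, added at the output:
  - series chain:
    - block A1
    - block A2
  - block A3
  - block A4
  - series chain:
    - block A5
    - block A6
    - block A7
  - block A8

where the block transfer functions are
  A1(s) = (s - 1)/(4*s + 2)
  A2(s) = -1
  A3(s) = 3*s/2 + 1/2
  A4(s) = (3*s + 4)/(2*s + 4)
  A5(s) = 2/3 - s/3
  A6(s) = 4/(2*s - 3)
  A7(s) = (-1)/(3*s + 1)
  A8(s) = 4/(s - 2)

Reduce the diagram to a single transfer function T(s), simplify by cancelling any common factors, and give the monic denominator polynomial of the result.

Reducing step by step:

Step 1. reduce the series chain A1, A2: (1 - s)/(4*s + 2)
Step 2. multiply A5, A6, A7 (series): (4*s - 8)/(18*s^2 - 21*s - 9)
Step 3. parallel reduction of (A1*A2), A3, A4, (A5*A6*A7), A8: (108*s^6 + 54*s^5 - 374*s^4 + 141*s^3 - 143*s^2 + 42*s + 64)/(72*s^5 - 48*s^4 - 366*s^3 + 174*s^2 + 312*s + 72)
T(s) is the step-3 result (common factors already cancelled). Leading coefficient of the denominator: 72. Divide through by 72 for the monic polynomial.

Answer: s^5 - 2*s^4/3 - 61*s^3/12 + 29*s^2/12 + 13*s/3 + 1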